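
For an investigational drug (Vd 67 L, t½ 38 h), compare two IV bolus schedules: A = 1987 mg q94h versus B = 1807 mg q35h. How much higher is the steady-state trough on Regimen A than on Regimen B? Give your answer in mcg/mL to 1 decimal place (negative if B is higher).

-23.7 mcg/mL

Regimen A: f = (1/2)^(94/38) ≈ 0.1800; Cmin,ss = (1987/67)·f/(1−f) ≈ 6.510 mcg/mL.
Regimen B: f = (1/2)^(35/38) ≈ 0.5281; Cmin,ss = (1807/67)·f/(1−f) ≈ 30.182 mcg/mL.
Difference ≈ 6.510 − 30.182 ≈ -23.672 mcg/mL.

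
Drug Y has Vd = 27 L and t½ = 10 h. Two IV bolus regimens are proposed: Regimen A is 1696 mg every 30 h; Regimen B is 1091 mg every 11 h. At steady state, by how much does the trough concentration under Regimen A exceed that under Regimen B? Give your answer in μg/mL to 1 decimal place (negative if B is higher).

-26.4 μg/mL

Regimen A: f = (1/2)^(30/10) ≈ 0.1250; Cmin,ss = (1696/27)·f/(1−f) ≈ 8.974 μg/mL.
Regimen B: f = (1/2)^(11/10) ≈ 0.4665; Cmin,ss = (1091/27)·f/(1−f) ≈ 35.333 μg/mL.
Difference ≈ 8.974 − 35.333 ≈ -26.359 μg/mL.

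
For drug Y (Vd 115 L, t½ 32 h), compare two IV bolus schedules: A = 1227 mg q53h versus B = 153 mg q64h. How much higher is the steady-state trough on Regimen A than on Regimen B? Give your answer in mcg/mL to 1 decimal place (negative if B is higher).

4.5 mcg/mL

Regimen A: f = (1/2)^(53/32) ≈ 0.3173; Cmin,ss = (1227/115)·f/(1−f) ≈ 4.959 mcg/mL.
Regimen B: f = (1/2)^(64/32) ≈ 0.2500; Cmin,ss = (153/115)·f/(1−f) ≈ 0.443 mcg/mL.
Difference ≈ 4.959 − 0.443 ≈ 4.516 mcg/mL.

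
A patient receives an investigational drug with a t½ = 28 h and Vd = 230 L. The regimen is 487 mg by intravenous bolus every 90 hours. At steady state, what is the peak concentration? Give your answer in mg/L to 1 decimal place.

τ/t½ = 90/28 ≈ 3.2143, so fraction remaining f = (1/2)^(90/28) ≈ 0.1077.
Accumulation ratio R = 1/(1 − f) ≈ 1/0.8923 ≈ 1.1207.
Each bolus raises the concentration by D/Vd = 487/230 ≈ 2.117 mg/L.
Cmax,ss = C₀/(1 − f) ≈ 2.117/0.8923 ≈ 2.373 mg/L.

2.4 mg/L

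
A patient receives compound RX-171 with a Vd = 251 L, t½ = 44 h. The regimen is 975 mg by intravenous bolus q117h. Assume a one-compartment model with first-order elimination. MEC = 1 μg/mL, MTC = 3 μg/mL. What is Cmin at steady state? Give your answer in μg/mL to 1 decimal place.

Over one 117-h interval, 117/44 ≈ 2.6591 half-lives elapse, leaving f ≈ 0.1583 of each dose.
At steady state, accumulation factor R = 1/(1 − e^(−kτ)) ≈ 1.1881.
Each bolus raises the concentration by D/Vd = 975/251 ≈ 3.884 μg/mL.
Steady-state peak Cmax,ss = C₀·R ≈ 3.884 × 1.1881 ≈ 4.615 μg/mL.
Steady-state trough Cmin,ss = Cmax,ss·f ≈ 4.615 × 0.1583 ≈ 0.731 μg/mL.
Trough 0.7 μg/mL vs MEC 1 μg/mL: subtherapeutic.

0.7 μg/mL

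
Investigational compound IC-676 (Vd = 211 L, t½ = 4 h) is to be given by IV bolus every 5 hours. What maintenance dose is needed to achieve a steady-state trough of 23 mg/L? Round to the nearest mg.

6689 mg

τ/t½ = 5/4 ≈ 1.25, so f = (1/2)^(5/4) ≈ 0.420448.
Cmin,ss = (D/Vd)·f/(1−f), so D = Cmin,ss·Vd·(1−f)/f.
D = 23 × 211 × (1−f)/f ≈ 23 × 211 × 1.37842 ≈ 6689.47 mg.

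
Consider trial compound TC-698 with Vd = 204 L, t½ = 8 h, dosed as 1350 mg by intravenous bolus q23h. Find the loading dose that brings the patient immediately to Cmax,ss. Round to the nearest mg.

1563 mg

f = (1/2)^(23/8) ≈ 0.136313; accumulation ratio R = 1/(1−f) ≈ 1.15783.
Loading dose to hit Cmax,ss on first dose: D_load = D_maint·R ≈ 1350 × 1.15783 ≈ 1563.07 mg.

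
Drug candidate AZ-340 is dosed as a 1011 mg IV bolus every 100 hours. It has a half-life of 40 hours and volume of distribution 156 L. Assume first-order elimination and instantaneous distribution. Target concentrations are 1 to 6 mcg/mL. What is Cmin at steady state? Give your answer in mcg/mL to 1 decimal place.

Over one 100-h interval, 100/40 ≈ 2.5 half-lives elapse, leaving f ≈ 0.1768 of each dose.
Single-dose peak C₀ = D/Vd = 1011/156 ≈ 6.481 mcg/mL.
Steady-state trough Cmin,ss = C₀·f/(1−f) ≈ 6.481 × 0.1768/0.8232 ≈ 1.392 mcg/mL.
Trough 1.4 mcg/mL vs MEC 1 mcg/mL: adequate.

1.4 mcg/mL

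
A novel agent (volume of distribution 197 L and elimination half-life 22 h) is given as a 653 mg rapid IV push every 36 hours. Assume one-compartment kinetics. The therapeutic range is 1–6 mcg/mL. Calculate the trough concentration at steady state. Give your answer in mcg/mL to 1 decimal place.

1.6 mcg/mL

k = ln2/t½ = ln2/22 ≈ 0.031507 h⁻¹; fraction remaining f = e^(−kτ) = e^(−0.031507×36) ≈ 0.3217.
Each bolus raises the concentration by D/Vd = 653/197 ≈ 3.315 mcg/mL.
Steady-state trough Cmin,ss = C₀·f/(1−f) ≈ 3.315 × 0.3217/0.6783 ≈ 1.572 mcg/mL.
Trough 1.6 mcg/mL vs MEC 1 mcg/mL: adequate.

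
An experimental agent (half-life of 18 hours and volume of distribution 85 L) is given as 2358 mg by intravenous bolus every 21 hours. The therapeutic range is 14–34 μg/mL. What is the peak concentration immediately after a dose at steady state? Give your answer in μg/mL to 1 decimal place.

τ/t½ = 21/18 ≈ 1.1667, so fraction remaining f = (1/2)^(21/18) ≈ 0.4454.
Accumulation ratio R = 1/(1 − f) ≈ 1/0.5546 ≈ 1.8031.
Each bolus raises the concentration by D/Vd = 2358/85 ≈ 27.741 μg/mL.
Steady-state peak Cmax,ss = C₀·R ≈ 27.741 × 1.8031 ≈ 50.020 μg/mL.
Peak 50.0 μg/mL vs MTC 34 μg/mL: exceeds toxic threshold.

50.0 μg/mL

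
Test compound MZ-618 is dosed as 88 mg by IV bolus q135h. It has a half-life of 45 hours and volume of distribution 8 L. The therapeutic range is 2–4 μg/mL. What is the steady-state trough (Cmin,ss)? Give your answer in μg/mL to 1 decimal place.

τ = 135 h = 3 half-lives, so f = (1/2)^3 = 0.125.
At steady state, R = 1/(1 − 0.125) = 8/7.
Single-dose peak C₀ = D/Vd = 88/8 = 11 μg/mL.
Steady-state peak Cmax,ss = C₀·R = 11 × 8/7 ≈ 12.571 μg/mL.
Steady-state trough Cmin,ss = Cmax,ss·f ≈ 12.571 × 0.125 ≈ 1.571 μg/mL.
Trough 1.6 μg/mL vs MEC 2 μg/mL: subtherapeutic.

1.6 μg/mL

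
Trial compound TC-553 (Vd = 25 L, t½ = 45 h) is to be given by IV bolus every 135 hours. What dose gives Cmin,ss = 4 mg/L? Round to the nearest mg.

τ/t½ = 135/45 ≈ 3, so f = (1/2)^(135/45) ≈ 0.125000.
Cmin,ss = (D/Vd)·f/(1−f), so D = Cmin,ss·Vd·(1−f)/f.
D = 4 × 25 × (1−f)/f ≈ 4 × 25 × 7.00000 ≈ 700.00 mg.

700 mg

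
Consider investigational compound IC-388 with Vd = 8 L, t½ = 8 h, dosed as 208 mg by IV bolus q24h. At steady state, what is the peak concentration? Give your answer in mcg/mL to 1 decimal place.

29.7 mcg/mL

τ = 24 h = 3 half-lives, so f = (1/2)^3 = 0.125.
Accumulation ratio R = 1/(1 − f) = 1/0.875 = 8/7.
Single-dose peak C₀ = D/Vd = 208/8 = 26 mcg/mL.
Steady-state peak Cmax,ss = C₀·R = 26 × 8/7 ≈ 29.714 mcg/mL.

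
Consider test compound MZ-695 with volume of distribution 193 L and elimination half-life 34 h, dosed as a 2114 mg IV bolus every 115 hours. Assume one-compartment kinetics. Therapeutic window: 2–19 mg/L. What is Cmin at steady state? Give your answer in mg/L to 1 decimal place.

1.2 mg/L

τ/t½ = 115/34 ≈ 3.3824, so fraction remaining f = (1/2)^(115/34) ≈ 0.0959.
Each bolus raises the concentration by D/Vd = 2114/193 ≈ 10.953 mg/L.
Steady-state trough Cmin,ss = C₀·f/(1−f) ≈ 10.953 × 0.0959/0.9041 ≈ 1.162 mg/L.
Trough 1.2 mg/L vs MEC 2 mg/L: subtherapeutic.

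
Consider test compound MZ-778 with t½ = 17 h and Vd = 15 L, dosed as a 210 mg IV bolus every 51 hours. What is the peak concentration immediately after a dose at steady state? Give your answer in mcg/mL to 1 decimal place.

τ = 51 h = 3 half-lives, so f = (1/2)^3 = 0.125.
Accumulation ratio R = 1/(1 − f) = 1/0.875 = 8/7.
Single-dose peak C₀ = D/Vd = 210/15 = 14 mcg/mL.
Steady-state peak Cmax,ss = C₀·R = 14 × 8/7 ≈ 16.000 mcg/mL.

16.0 mcg/mL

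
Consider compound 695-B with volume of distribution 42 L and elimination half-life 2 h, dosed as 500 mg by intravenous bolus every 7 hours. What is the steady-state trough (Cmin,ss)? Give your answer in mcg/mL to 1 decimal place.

τ/t½ = 7/2 ≈ 3.5, so fraction remaining f = (1/2)^(7/2) ≈ 0.0884.
Each bolus raises the concentration by D/Vd = 500/42 ≈ 11.905 mcg/mL.
Steady-state trough Cmin,ss = C₀·f/(1−f) ≈ 11.905 × 0.0884/0.9116 ≈ 1.154 mcg/mL.

1.2 mcg/mL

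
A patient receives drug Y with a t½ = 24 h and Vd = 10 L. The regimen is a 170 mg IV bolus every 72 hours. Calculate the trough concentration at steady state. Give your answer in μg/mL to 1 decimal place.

The dosing interval is 3 half-lives, so f = 2^(−3) = 0.125.
Accumulation ratio R = 1/(1 − f) = 1/0.875 = 8/7.
Single-dose peak C₀ = D/Vd = 170/10 = 17 μg/mL.
Steady-state peak Cmax,ss = C₀·R = 17 × 8/7 ≈ 19.429 μg/mL.
Steady-state trough Cmin,ss = Cmax,ss·f ≈ 19.429 × 0.125 ≈ 2.429 μg/mL.

2.4 μg/mL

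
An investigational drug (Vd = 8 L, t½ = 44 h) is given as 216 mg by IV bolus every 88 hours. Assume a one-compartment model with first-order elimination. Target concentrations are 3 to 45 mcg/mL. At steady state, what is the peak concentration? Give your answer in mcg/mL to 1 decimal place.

τ = 88 h = 2 half-lives, so f = (1/2)^2 = 0.25.
Accumulation ratio R = 1/(1 − f) = 1/0.75 = 4/3.
Single-dose peak C₀ = D/Vd = 216/8 = 27 mcg/mL.
Steady-state peak Cmax,ss = C₀·R = 27 × 4/3 ≈ 36.000 mcg/mL.
Peak 36.0 mcg/mL vs MTC 45 mcg/mL: below toxic threshold.

36.0 mcg/mL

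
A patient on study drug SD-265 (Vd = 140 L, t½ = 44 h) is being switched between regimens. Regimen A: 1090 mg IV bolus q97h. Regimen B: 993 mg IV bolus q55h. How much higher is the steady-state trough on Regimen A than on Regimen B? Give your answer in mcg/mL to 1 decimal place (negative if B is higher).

-3.0 mcg/mL

Regimen A: f = (1/2)^(97/44) ≈ 0.2170; Cmin,ss = (1090/140)·f/(1−f) ≈ 2.158 mcg/mL.
Regimen B: f = (1/2)^(55/44) ≈ 0.4204; Cmin,ss = (993/140)·f/(1−f) ≈ 5.145 mcg/mL.
Difference ≈ 2.158 − 5.145 ≈ -2.987 mcg/mL.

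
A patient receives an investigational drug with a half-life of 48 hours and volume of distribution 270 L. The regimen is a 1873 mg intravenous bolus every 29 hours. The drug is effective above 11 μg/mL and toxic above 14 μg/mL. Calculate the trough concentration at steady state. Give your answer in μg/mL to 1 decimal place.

13.3 μg/mL

Over one 29-h interval, 29/48 ≈ 0.60417 half-lives elapse, leaving f ≈ 0.6579 of each dose.
Accumulation ratio R = 1/(1 − f) ≈ 1/0.3421 ≈ 2.9231.
Each bolus raises the concentration by D/Vd = 1873/270 ≈ 6.937 μg/mL.
Steady-state peak Cmax,ss = C₀·R ≈ 6.937 × 2.9231 ≈ 20.278 μg/mL.
One interval later, Cmin,ss = Cmax,ss·e^(−kτ) ≈ 20.278 × 0.6579 ≈ 13.341 μg/mL.
Trough 13.3 μg/mL vs MEC 11 μg/mL: adequate.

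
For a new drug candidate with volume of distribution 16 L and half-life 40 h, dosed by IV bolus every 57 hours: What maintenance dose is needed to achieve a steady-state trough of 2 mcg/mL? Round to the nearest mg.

τ/t½ = 57/40 ≈ 1.425, so f = (1/2)^(57/40) ≈ 0.372419.
Cmin,ss = (D/Vd)·f/(1−f), so D = Cmin,ss·Vd·(1−f)/f.
D = 2 × 16 × (1−f)/f ≈ 2 × 16 × 1.68515 ≈ 53.92 mg.

54 mg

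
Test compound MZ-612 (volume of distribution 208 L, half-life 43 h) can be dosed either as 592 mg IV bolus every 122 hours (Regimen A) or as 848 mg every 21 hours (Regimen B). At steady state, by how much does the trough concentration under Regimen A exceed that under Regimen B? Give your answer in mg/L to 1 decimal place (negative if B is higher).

Regimen A: f = (1/2)^(122/43) ≈ 0.1399; Cmin,ss = (592/208)·f/(1−f) ≈ 0.463 mg/L.
Regimen B: f = (1/2)^(21/43) ≈ 0.7128; Cmin,ss = (848/208)·f/(1−f) ≈ 10.118 mg/L.
Difference ≈ 0.463 − 10.118 ≈ -9.655 mg/L.

-9.7 mg/L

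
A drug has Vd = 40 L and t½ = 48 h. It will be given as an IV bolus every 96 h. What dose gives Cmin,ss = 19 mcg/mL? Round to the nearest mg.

2280 mg

τ/t½ = 96/48 ≈ 2, so f = (1/2)^(96/48) ≈ 0.250000.
Cmin,ss = (D/Vd)·f/(1−f), so D = Cmin,ss·Vd·(1−f)/f.
D = 19 × 40 × (1−f)/f ≈ 19 × 40 × 3.00000 ≈ 2280.00 mg.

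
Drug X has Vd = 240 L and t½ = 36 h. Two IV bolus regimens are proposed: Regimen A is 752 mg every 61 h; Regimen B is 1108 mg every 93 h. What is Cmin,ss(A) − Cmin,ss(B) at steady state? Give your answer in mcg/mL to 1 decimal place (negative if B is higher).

Regimen A: f = (1/2)^(61/36) ≈ 0.3090; Cmin,ss = (752/240)·f/(1−f) ≈ 1.401 mcg/mL.
Regimen B: f = (1/2)^(93/36) ≈ 0.1669; Cmin,ss = (1108/240)·f/(1−f) ≈ 0.925 mcg/mL.
Difference ≈ 1.401 − 0.925 ≈ 0.476 mcg/mL.

0.5 mcg/mL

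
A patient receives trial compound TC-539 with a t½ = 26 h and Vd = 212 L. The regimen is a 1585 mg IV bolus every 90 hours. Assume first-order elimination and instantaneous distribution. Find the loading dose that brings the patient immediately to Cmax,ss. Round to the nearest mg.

1743 mg

f = (1/2)^(90/26) ≈ 0.090776; accumulation ratio R = 1/(1−f) ≈ 1.09984.
Loading dose to hit Cmax,ss on first dose: D_load = D_maint·R ≈ 1585 × 1.09984 ≈ 1743.25 mg.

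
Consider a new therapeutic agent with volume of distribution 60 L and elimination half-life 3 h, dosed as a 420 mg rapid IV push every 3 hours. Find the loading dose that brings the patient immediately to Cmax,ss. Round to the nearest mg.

f = (1/2)^(3/3) ≈ 0.500000; accumulation ratio R = 1/(1−f) ≈ 2.00000.
Loading dose to hit Cmax,ss on first dose: D_load = D_maint·R ≈ 420 × 2.00000 ≈ 840.00 mg.

840 mg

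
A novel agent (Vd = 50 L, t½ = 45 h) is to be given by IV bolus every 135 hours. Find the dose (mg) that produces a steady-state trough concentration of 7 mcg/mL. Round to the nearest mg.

τ/t½ = 135/45 ≈ 3, so f = (1/2)^(135/45) ≈ 0.125000.
Cmin,ss = (D/Vd)·f/(1−f), so D = Cmin,ss·Vd·(1−f)/f.
D = 7 × 50 × (1−f)/f ≈ 7 × 50 × 7.00000 ≈ 2450.00 mg.

2450 mg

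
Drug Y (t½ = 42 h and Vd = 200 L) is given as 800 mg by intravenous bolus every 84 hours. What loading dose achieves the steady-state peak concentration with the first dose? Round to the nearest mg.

f = (1/2)^(84/42) ≈ 0.250000; accumulation ratio R = 1/(1−f) ≈ 1.33333.
Loading dose to hit Cmax,ss on first dose: D_load = D_maint·R ≈ 800 × 1.33333 ≈ 1066.66 mg.

1067 mg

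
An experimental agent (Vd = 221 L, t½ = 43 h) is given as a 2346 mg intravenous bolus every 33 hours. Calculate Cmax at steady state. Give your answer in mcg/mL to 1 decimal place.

k = ln2/t½ = ln2/43 ≈ 0.016120 h⁻¹; fraction remaining f = e^(−kτ) = e^(−0.016120×33) ≈ 0.5875.
Accumulation ratio R = 1/(1 − f) ≈ 1/0.4125 ≈ 2.4242.
Each bolus raises the concentration by D/Vd = 2346/221 ≈ 10.615 mcg/mL.
Steady-state peak Cmax,ss = C₀·R ≈ 10.615 × 2.4242 ≈ 25.733 mcg/mL.

25.7 mcg/mL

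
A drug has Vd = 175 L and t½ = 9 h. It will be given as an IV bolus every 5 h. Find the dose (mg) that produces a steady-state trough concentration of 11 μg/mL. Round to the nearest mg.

904 mg

τ/t½ = 5/9 ≈ 0.55556, so f = (1/2)^(5/9) ≈ 0.680395.
Cmin,ss = (D/Vd)·f/(1−f), so D = Cmin,ss·Vd·(1−f)/f.
D = 11 × 175 × (1−f)/f ≈ 11 × 175 × 0.46973 ≈ 904.23 mg.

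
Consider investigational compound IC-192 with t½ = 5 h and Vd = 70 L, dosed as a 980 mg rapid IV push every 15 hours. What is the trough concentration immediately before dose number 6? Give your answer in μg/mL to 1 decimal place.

2.0 μg/mL

f = (1/2)^(τ/t½) = (1/2)^(15/5) ≈ 0.1250.
C₀ = D/Vd = 980/70 ≈ 14.000 μg/mL.
Before the 6th dose, 5 doses have been given. Superposition: Cmin = C₀·(f + f² + … + f^5).
≈ 14.000 × (0.1250 + 0.0156 + 0.0020 + 0.0002 + 0.0000) ≈ 14.000 × 0.1428 ≈ 1.999 μg/mL.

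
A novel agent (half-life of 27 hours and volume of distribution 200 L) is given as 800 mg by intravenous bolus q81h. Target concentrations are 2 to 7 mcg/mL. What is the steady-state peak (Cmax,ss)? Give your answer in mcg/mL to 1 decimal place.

4.6 mcg/mL

τ = 81 h = 3 half-lives, so f = (1/2)^3 = 0.125.
At steady state, R = 1/(1 − 0.125) = 8/7.
Single-dose peak C₀ = D/Vd = 800/200 = 4 mcg/mL.
Steady-state peak Cmax,ss = C₀·R = 4 × 8/7 ≈ 4.571 mcg/mL.
Peak 4.6 mcg/mL vs MTC 7 mcg/mL: below toxic threshold.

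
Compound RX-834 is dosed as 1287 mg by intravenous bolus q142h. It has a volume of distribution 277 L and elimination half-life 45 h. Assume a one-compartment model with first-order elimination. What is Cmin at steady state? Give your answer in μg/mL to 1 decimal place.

Over one 142-h interval, 142/45 ≈ 3.1556 half-lives elapse, leaving f ≈ 0.1122 of each dose.
At steady state, accumulation factor R = 1/(1 − e^(−kτ)) ≈ 1.1264.
Each bolus raises the concentration by D/Vd = 1287/277 ≈ 4.646 μg/mL.
Steady-state peak Cmax,ss = C₀·R ≈ 4.646 × 1.1264 ≈ 5.233 μg/mL.
Steady-state trough Cmin,ss = Cmax,ss·f ≈ 5.233 × 0.1122 ≈ 0.587 μg/mL.

0.6 μg/mL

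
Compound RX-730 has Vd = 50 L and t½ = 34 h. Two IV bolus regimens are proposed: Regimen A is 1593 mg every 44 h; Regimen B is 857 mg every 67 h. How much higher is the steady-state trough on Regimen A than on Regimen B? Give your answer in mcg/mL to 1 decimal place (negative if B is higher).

Regimen A: f = (1/2)^(44/34) ≈ 0.4078; Cmin,ss = (1593/50)·f/(1−f) ≈ 21.939 mcg/mL.
Regimen B: f = (1/2)^(67/34) ≈ 0.2551; Cmin,ss = (857/50)·f/(1−f) ≈ 5.870 mcg/mL.
Difference ≈ 21.939 − 5.870 ≈ 16.069 mcg/mL.

16.1 mcg/mL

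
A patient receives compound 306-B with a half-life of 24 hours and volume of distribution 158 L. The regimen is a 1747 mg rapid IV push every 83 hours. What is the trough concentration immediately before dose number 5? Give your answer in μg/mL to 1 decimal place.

f = (1/2)^(τ/t½) = (1/2)^(83/24) ≈ 0.0910.
C₀ = D/Vd = 1747/158 ≈ 11.057 μg/mL.
Before the 5th dose, 4 doses have been given. Superposition: Cmin = C₀·(f + f² + … + f^4).
≈ 11.057 × (0.0910 + 0.0083 + 0.0008 + 0.0001) ≈ 11.057 × 0.1002 ≈ 1.108 μg/mL.

1.1 μg/mL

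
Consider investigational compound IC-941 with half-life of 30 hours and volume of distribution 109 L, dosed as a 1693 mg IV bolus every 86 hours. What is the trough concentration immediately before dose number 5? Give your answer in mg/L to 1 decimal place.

f = (1/2)^(τ/t½) = (1/2)^(86/30) ≈ 0.1371.
C₀ = D/Vd = 1693/109 ≈ 15.532 mg/L.
Before the 5th dose, 4 doses have been given. Superposition: Cmin = C₀·(f + f² + … + f^4).
≈ 15.532 × (0.1371 + 0.0188 + 0.0026 + 0.0004) ≈ 15.532 × 0.1589 ≈ 2.468 mg/L.

2.5 mg/L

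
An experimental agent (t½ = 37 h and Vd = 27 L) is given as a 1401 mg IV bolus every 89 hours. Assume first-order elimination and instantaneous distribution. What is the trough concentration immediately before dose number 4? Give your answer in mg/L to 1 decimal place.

f = (1/2)^(τ/t½) = (1/2)^(89/37) ≈ 0.1888.
C₀ = D/Vd = 1401/27 ≈ 51.889 mg/L.
Before the 4th dose, 3 doses have been given. Superposition: Cmin = C₀·(f + f² + … + f^3).
≈ 51.889 × (0.1888 + 0.0356 + 0.0067) ≈ 51.889 × 0.2311 ≈ 11.992 mg/L.

12.0 mg/L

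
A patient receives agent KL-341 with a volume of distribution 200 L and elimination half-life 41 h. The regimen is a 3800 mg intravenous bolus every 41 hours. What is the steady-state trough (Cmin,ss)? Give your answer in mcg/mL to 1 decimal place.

19.0 mcg/mL

The dosing interval is 1 half-life, so f = 2^(−1) = 0.5.
At steady state, R = 1/(1 − 0.5) = 2/1.
Single-dose peak C₀ = D/Vd = 3800/200 = 19 mcg/mL.
Steady-state peak Cmax,ss = C₀·R = 19 × 2/1 ≈ 38.000 mcg/mL.
Steady-state trough Cmin,ss = Cmax,ss·f ≈ 38.000 × 0.5 ≈ 19.000 mcg/mL.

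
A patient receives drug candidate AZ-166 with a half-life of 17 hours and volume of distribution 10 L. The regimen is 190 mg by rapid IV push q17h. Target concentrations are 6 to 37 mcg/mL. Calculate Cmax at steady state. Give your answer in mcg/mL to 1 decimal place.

38.0 mcg/mL

The dosing interval is 1 half-life, so f = 2^(−1) = 0.5.
Accumulation ratio R = 1/(1 − f) = 1/0.5 = 2/1.
Single-dose peak C₀ = D/Vd = 190/10 = 19 mcg/mL.
Steady-state peak Cmax,ss = C₀·R = 19 × 2/1 ≈ 38.000 mcg/mL.
Peak 38.0 mcg/mL vs MTC 37 mcg/mL: exceeds toxic threshold.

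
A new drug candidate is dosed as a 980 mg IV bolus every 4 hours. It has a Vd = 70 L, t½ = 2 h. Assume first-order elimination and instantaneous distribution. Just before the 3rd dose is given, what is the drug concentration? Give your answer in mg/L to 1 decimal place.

4.4 mg/L

f = (1/2)^(τ/t½) = (1/2)^(4/2) ≈ 0.2500.
C₀ = D/Vd = 980/70 ≈ 14.000 mg/L.
Before the 3rd dose, 2 doses have been given. Superposition: Cmin = C₀·(f + f²).
≈ 14.000 × (0.2500 + 0.0625) ≈ 14.000 × 0.3125 ≈ 4.375 mg/L.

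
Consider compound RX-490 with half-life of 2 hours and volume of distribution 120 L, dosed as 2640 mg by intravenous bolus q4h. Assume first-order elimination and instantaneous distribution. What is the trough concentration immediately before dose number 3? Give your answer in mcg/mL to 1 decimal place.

f = (1/2)^(τ/t½) = (1/2)^(4/2) ≈ 0.2500.
C₀ = D/Vd = 2640/120 ≈ 22.000 mcg/mL.
Before the 3rd dose, 2 doses have been given. Superposition: Cmin = C₀·(f + f²).
≈ 22.000 × (0.2500 + 0.0625) ≈ 22.000 × 0.3125 ≈ 6.875 mcg/mL.

6.9 mcg/mL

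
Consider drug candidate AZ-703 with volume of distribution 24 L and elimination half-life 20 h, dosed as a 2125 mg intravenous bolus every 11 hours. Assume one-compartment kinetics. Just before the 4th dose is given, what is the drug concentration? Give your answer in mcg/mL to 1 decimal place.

f = (1/2)^(τ/t½) = (1/2)^(11/20) ≈ 0.6830.
C₀ = D/Vd = 2125/24 ≈ 88.542 mcg/mL.
Before the 4th dose, 3 doses have been given. Superposition: Cmin = C₀·(f + f² + … + f^3).
≈ 88.542 × (0.6830 + 0.4665 + 0.3186) ≈ 88.542 × 1.4681 ≈ 129.989 mcg/mL.

130.0 mcg/mL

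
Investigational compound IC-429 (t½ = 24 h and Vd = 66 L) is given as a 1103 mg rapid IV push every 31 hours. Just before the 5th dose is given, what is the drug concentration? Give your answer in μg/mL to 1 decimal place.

f = (1/2)^(τ/t½) = (1/2)^(31/24) ≈ 0.4085.
C₀ = D/Vd = 1103/66 ≈ 16.712 μg/mL.
Before the 5th dose, 4 doses have been given. Superposition: Cmin = C₀·(f + f² + … + f^4).
≈ 16.712 × (0.4085 + 0.1669 + 0.0682 + 0.0278) ≈ 16.712 × 0.6714 ≈ 11.220 μg/mL.

11.2 μg/mL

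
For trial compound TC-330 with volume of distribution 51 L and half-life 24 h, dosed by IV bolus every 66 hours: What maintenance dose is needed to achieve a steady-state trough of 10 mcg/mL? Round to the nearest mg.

2921 mg

τ/t½ = 66/24 ≈ 2.75, so f = (1/2)^(66/24) ≈ 0.148651.
Cmin,ss = (D/Vd)·f/(1−f), so D = Cmin,ss·Vd·(1−f)/f.
D = 10 × 51 × (1−f)/f ≈ 10 × 51 × 5.72717 ≈ 2920.86 mg.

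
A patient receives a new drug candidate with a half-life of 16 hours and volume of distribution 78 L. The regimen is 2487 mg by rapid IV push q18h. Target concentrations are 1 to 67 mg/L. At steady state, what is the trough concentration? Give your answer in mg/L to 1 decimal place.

Over one 18-h interval, 18/16 ≈ 1.125 half-lives elapse, leaving f ≈ 0.4585 of each dose.
Each bolus raises the concentration by D/Vd = 2487/78 ≈ 31.885 mg/L.
Steady-state trough Cmin,ss = C₀·f/(1−f) ≈ 31.885 × 0.4585/0.5415 ≈ 26.998 mg/L.
Trough 27.0 mg/L vs MEC 1 mg/L: adequate.

27.0 mg/L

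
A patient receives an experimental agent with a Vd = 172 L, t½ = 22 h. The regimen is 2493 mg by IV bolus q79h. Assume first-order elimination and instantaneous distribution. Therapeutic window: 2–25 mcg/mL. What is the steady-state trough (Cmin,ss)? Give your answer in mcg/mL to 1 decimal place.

1.3 mcg/mL

τ/t½ = 79/22 ≈ 3.5909, so fraction remaining f = (1/2)^(79/22) ≈ 0.0830.
Single-dose peak C₀ = D/Vd = 2493/172 ≈ 14.494 mcg/mL.
Steady-state trough Cmin,ss = C₀·f/(1−f) ≈ 14.494 × 0.0830/0.9170 ≈ 1.312 mcg/mL.
Trough 1.3 mcg/mL vs MEC 2 mcg/mL: subtherapeutic.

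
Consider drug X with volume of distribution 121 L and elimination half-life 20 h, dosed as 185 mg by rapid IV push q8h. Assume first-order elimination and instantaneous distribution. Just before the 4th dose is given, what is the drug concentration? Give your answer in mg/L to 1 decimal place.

f = (1/2)^(τ/t½) = (1/2)^(8/20) ≈ 0.7579.
C₀ = D/Vd = 185/121 ≈ 1.529 mg/L.
Before the 4th dose, 3 doses have been given. Superposition: Cmin = C₀·(f + f² + … + f^3).
≈ 1.529 × (0.7579 + 0.5744 + 0.4353) ≈ 1.529 × 1.7676 ≈ 2.703 mg/L.

2.7 mg/L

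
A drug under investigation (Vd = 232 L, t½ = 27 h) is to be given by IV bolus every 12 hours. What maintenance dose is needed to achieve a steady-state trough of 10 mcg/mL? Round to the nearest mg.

τ/t½ = 12/27 ≈ 0.44444, so f = (1/2)^(12/27) ≈ 0.734867.
Cmin,ss = (D/Vd)·f/(1−f), so D = Cmin,ss·Vd·(1−f)/f.
D = 10 × 232 × (1−f)/f ≈ 10 × 232 × 0.36079 ≈ 837.03 mg.

837 mg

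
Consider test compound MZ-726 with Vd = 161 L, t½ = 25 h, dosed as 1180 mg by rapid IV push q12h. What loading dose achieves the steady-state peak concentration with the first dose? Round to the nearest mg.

f = (1/2)^(12/25) ≈ 0.716978; accumulation ratio R = 1/(1−f) ≈ 3.53329.
Loading dose to hit Cmax,ss on first dose: D_load = D_maint·R ≈ 1180 × 3.53329 ≈ 4169.28 mg.

4169 mg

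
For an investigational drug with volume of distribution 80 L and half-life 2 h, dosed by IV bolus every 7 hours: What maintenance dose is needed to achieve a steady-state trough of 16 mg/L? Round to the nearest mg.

τ/t½ = 7/2 ≈ 3.5, so f = (1/2)^(7/2) ≈ 0.088388.
Cmin,ss = (D/Vd)·f/(1−f), so D = Cmin,ss·Vd·(1−f)/f.
D = 16 × 80 × (1−f)/f ≈ 16 × 80 × 10.31375 ≈ 13201.60 mg.

13202 mg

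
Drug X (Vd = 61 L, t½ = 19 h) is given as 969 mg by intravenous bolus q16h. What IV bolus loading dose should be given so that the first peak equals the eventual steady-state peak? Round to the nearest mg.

f = (1/2)^(16/19) ≈ 0.557829; accumulation ratio R = 1/(1−f) ≈ 2.26157.
Loading dose to hit Cmax,ss on first dose: D_load = D_maint·R ≈ 969 × 2.26157 ≈ 2191.46 mg.

2191 mg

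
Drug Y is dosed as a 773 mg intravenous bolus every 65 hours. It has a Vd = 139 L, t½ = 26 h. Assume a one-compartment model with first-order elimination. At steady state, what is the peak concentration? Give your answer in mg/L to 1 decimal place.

6.8 mg/L

τ/t½ = 65/26 ≈ 2.5, so fraction remaining f = (1/2)^(65/26) ≈ 0.1768.
At steady state, accumulation factor R = 1/(1 − e^(−kτ)) ≈ 1.2148.
Single-dose peak C₀ = D/Vd = 773/139 ≈ 5.561 mg/L.
Steady-state peak Cmax,ss = C₀·R ≈ 5.561 × 1.2148 ≈ 6.756 mg/L.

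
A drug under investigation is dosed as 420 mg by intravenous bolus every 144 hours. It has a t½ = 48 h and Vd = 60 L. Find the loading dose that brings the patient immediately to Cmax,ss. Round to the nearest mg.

f = (1/2)^(144/48) ≈ 0.125000; accumulation ratio R = 1/(1−f) ≈ 1.14286.
Loading dose to hit Cmax,ss on first dose: D_load = D_maint·R ≈ 420 × 1.14286 ≈ 480.00 mg.

480 mg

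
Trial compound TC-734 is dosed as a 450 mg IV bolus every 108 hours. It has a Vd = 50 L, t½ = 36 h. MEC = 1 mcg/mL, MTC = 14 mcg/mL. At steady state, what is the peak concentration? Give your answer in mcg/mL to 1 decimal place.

The dosing interval is 3 half-lives, so f = 2^(−3) = 0.125.
Accumulation ratio R = 1/(1 − f) = 1/0.875 = 8/7.
Single-dose peak C₀ = D/Vd = 450/50 = 9 mcg/mL.
Steady-state peak Cmax,ss = C₀·R = 9 × 8/7 ≈ 10.286 mcg/mL.
Peak 10.3 mcg/mL vs MTC 14 mcg/mL: below toxic threshold.

10.3 mcg/mL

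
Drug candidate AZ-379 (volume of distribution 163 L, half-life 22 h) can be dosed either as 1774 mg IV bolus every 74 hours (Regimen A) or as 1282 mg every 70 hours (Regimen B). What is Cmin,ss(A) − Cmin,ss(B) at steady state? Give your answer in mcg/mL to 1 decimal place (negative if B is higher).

Regimen A: f = (1/2)^(74/22) ≈ 0.0972; Cmin,ss = (1774/163)·f/(1−f) ≈ 1.172 mcg/mL.
Regimen B: f = (1/2)^(70/22) ≈ 0.1102; Cmin,ss = (1282/163)·f/(1−f) ≈ 0.974 mcg/mL.
Difference ≈ 1.172 − 0.974 ≈ 0.198 mcg/mL.

0.2 mcg/mL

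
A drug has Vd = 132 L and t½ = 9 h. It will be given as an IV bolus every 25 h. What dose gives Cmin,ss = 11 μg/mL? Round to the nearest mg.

8506 mg

τ/t½ = 25/9 ≈ 2.7778, so f = (1/2)^(25/9) ≈ 0.145816.
Cmin,ss = (D/Vd)·f/(1−f), so D = Cmin,ss·Vd·(1−f)/f.
D = 11 × 132 × (1−f)/f ≈ 11 × 132 × 5.85796 ≈ 8505.76 mg.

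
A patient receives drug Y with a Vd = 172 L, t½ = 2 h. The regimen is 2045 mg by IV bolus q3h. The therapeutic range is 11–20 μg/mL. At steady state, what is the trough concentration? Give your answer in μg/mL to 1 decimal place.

6.5 μg/mL

k = ln2/t½ = ln2/2 ≈ 0.346574 h⁻¹; fraction remaining f = e^(−kτ) = e^(−0.346574×3) ≈ 0.3536.
At steady state, accumulation factor R = 1/(1 − e^(−kτ)) ≈ 1.5470.
Each bolus raises the concentration by D/Vd = 2045/172 ≈ 11.890 μg/mL.
Cmax,ss = C₀/(1 − f) ≈ 11.890/0.6464 ≈ 18.394 μg/mL.
One interval later, Cmin,ss = Cmax,ss·e^(−kτ) ≈ 18.394 × 0.3536 ≈ 6.504 μg/mL.
Trough 6.5 μg/mL vs MEC 11 μg/mL: subtherapeutic.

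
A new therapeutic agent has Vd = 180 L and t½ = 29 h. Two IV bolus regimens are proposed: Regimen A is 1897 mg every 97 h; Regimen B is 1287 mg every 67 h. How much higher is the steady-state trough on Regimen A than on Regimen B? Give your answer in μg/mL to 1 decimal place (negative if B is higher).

Regimen A: f = (1/2)^(97/29) ≈ 0.0984; Cmin,ss = (1897/180)·f/(1−f) ≈ 1.150 μg/mL.
Regimen B: f = (1/2)^(67/29) ≈ 0.2016; Cmin,ss = (1287/180)·f/(1−f) ≈ 1.805 μg/mL.
Difference ≈ 1.150 − 1.805 ≈ -0.655 μg/mL.

-0.7 μg/mL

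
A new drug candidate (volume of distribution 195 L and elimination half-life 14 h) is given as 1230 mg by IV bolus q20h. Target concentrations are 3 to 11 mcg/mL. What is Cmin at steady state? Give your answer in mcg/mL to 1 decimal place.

3.7 mcg/mL

k = ln2/t½ = ln2/14 ≈ 0.049511 h⁻¹; fraction remaining f = e^(−kτ) = e^(−0.049511×20) ≈ 0.3715.
Each bolus raises the concentration by D/Vd = 1230/195 ≈ 6.308 mcg/mL.
Steady-state trough Cmin,ss = C₀·f/(1−f) ≈ 6.308 × 0.3715/0.6285 ≈ 3.729 mcg/mL.
Trough 3.7 mcg/mL vs MEC 3 mcg/mL: adequate.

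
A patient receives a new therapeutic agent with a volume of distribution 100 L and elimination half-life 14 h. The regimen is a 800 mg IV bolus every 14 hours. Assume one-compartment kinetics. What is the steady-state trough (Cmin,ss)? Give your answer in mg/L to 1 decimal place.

τ = 14 h = 1 half-life, so f = (1/2)^1 = 0.5.
At steady state, R = 1/(1 − 0.5) = 2/1.
Single-dose peak C₀ = D/Vd = 800/100 = 8 mg/L.
Steady-state peak Cmax,ss = C₀·R = 8 × 2/1 ≈ 16.000 mg/L.
Steady-state trough Cmin,ss = Cmax,ss·f ≈ 16.000 × 0.5 ≈ 8.000 mg/L.

8.0 mg/L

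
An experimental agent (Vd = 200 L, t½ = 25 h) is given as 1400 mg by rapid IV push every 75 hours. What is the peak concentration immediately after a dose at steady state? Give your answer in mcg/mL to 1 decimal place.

The dosing interval is 3 half-lives, so f = 2^(−3) = 0.125.
At steady state, R = 1/(1 − 0.125) = 8/7.
Single-dose peak C₀ = D/Vd = 1400/200 = 7 mcg/mL.
Steady-state peak Cmax,ss = C₀·R = 7 × 8/7 ≈ 8.000 mcg/mL.

8.0 mcg/mL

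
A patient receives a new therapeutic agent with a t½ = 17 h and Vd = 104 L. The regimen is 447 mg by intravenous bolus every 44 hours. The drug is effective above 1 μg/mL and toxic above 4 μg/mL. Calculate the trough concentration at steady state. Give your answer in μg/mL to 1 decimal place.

k = ln2/t½ = ln2/17 ≈ 0.040773 h⁻¹; fraction remaining f = e^(−kτ) = e^(−0.040773×44) ≈ 0.1663.
At steady state, accumulation factor R = 1/(1 − e^(−kτ)) ≈ 1.1995.
Single-dose peak C₀ = D/Vd = 447/104 ≈ 4.298 μg/mL.
Cmax,ss = C₀/(1 − f) ≈ 4.298/0.8337 ≈ 5.155 μg/mL.
Steady-state trough Cmin,ss = Cmax,ss·f ≈ 5.155 × 0.1663 ≈ 0.857 μg/mL.
Trough 0.9 μg/mL vs MEC 1 μg/mL: subtherapeutic.

0.9 μg/mL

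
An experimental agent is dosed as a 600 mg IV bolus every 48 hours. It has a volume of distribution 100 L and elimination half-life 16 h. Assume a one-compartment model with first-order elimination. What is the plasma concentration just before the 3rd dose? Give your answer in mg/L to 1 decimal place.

f = (1/2)^(τ/t½) = (1/2)^(48/16) ≈ 0.1250.
C₀ = D/Vd = 600/100 ≈ 6.000 mg/L.
Before the 3rd dose, 2 doses have been given. Superposition: Cmin = C₀·(f + f²).
≈ 6.000 × (0.1250 + 0.0156) ≈ 6.000 × 0.1406 ≈ 0.844 mg/L.

0.8 mg/L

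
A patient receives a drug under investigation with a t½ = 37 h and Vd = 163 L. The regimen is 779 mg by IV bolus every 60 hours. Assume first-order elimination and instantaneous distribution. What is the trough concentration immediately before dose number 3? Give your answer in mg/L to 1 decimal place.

f = (1/2)^(τ/t½) = (1/2)^(60/37) ≈ 0.3250.
C₀ = D/Vd = 779/163 ≈ 4.779 mg/L.
Before the 3rd dose, 2 doses have been given. Superposition: Cmin = C₀·(f + f²).
≈ 4.779 × (0.3250 + 0.1056) ≈ 4.779 × 0.4306 ≈ 2.058 mg/L.

2.1 mg/L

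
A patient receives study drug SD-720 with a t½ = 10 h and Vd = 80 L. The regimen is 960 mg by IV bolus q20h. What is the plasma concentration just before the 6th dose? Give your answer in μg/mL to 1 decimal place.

f = (1/2)^(τ/t½) = (1/2)^(20/10) ≈ 0.2500.
C₀ = D/Vd = 960/80 ≈ 12.000 μg/mL.
Before the 6th dose, 5 doses have been given. Superposition: Cmin = C₀·(f + f² + … + f^5).
≈ 12.000 × (0.2500 + 0.0625 + 0.0156 + 0.0039 + 0.0010) ≈ 12.000 × 0.3330 ≈ 3.996 μg/mL.

4.0 μg/mL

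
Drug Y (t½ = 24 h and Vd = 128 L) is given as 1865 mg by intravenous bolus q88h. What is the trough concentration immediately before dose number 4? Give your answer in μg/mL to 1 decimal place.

1.2 μg/mL

f = (1/2)^(τ/t½) = (1/2)^(88/24) ≈ 0.0787.
C₀ = D/Vd = 1865/128 ≈ 14.570 μg/mL.
Before the 4th dose, 3 doses have been given. Superposition: Cmin = C₀·(f + f² + … + f^3).
≈ 14.570 × (0.0787 + 0.0062 + 0.0005) ≈ 14.570 × 0.0854 ≈ 1.244 μg/mL.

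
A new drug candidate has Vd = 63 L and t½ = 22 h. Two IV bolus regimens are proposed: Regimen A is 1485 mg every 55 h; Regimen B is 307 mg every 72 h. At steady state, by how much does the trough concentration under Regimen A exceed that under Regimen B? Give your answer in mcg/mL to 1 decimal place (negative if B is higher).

4.5 mcg/mL

Regimen A: f = (1/2)^(55/22) ≈ 0.1768; Cmin,ss = (1485/63)·f/(1−f) ≈ 5.062 mcg/mL.
Regimen B: f = (1/2)^(72/22) ≈ 0.1035; Cmin,ss = (307/63)·f/(1−f) ≈ 0.563 mcg/mL.
Difference ≈ 5.062 − 0.563 ≈ 4.499 mcg/mL.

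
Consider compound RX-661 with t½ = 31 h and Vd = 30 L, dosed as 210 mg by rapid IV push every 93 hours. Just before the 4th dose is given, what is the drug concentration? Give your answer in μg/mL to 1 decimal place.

f = (1/2)^(τ/t½) = (1/2)^(93/31) ≈ 0.1250.
C₀ = D/Vd = 210/30 ≈ 7.000 μg/mL.
Before the 4th dose, 3 doses have been given. Superposition: Cmin = C₀·(f + f² + … + f^3).
≈ 7.000 × (0.1250 + 0.0156 + 0.0020) ≈ 7.000 × 0.1426 ≈ 0.998 μg/mL.

1.0 μg/mL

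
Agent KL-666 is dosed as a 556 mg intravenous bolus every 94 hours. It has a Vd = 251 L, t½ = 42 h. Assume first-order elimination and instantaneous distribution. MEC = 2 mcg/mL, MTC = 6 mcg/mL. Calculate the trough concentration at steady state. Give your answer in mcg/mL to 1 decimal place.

k = ln2/t½ = ln2/42 ≈ 0.016504 h⁻¹; fraction remaining f = e^(−kτ) = e^(−0.016504×94) ≈ 0.2120.
At steady state, accumulation factor R = 1/(1 − e^(−kτ)) ≈ 1.2690.
Each bolus raises the concentration by D/Vd = 556/251 ≈ 2.215 mcg/mL.
Cmax,ss = C₀/(1 − f) ≈ 2.215/0.7880 ≈ 2.811 mcg/mL.
Steady-state trough Cmin,ss = Cmax,ss·f ≈ 2.811 × 0.2120 ≈ 0.596 mcg/mL.
Trough 0.6 mcg/mL vs MEC 2 mcg/mL: subtherapeutic.

0.6 mcg/mL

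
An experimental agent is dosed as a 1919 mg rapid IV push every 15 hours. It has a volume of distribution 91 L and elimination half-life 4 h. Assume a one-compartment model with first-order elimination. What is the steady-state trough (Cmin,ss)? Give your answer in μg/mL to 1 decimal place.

1.7 μg/mL

k = ln2/t½ = ln2/4 ≈ 0.173287 h⁻¹; fraction remaining f = e^(−kτ) = e^(−0.173287×15) ≈ 0.0743.
At steady state, accumulation factor R = 1/(1 − e^(−kτ)) ≈ 1.0803.
Each bolus raises the concentration by D/Vd = 1919/91 ≈ 21.088 μg/mL.
Steady-state peak Cmax,ss = C₀·R ≈ 21.088 × 1.0803 ≈ 22.781 μg/mL.
Steady-state trough Cmin,ss = Cmax,ss·f ≈ 22.781 × 0.0743 ≈ 1.693 μg/mL.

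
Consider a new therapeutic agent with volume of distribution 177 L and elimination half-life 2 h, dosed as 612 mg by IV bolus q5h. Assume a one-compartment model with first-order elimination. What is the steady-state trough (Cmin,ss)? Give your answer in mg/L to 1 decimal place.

τ/t½ = 5/2 ≈ 2.5, so fraction remaining f = (1/2)^(5/2) ≈ 0.1768.
Accumulation ratio R = 1/(1 − f) ≈ 1/0.8232 ≈ 1.2148.
Single-dose peak C₀ = D/Vd = 612/177 ≈ 3.458 mg/L.
Steady-state peak Cmax,ss = C₀·R ≈ 3.458 × 1.2148 ≈ 4.201 mg/L.
One interval later, Cmin,ss = Cmax,ss·e^(−kτ) ≈ 4.201 × 0.1768 ≈ 0.743 mg/L.

0.7 mg/L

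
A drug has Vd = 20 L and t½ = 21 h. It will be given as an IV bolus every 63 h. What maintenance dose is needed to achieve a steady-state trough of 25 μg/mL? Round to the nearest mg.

3500 mg

τ/t½ = 63/21 ≈ 3, so f = (1/2)^(63/21) ≈ 0.125000.
Cmin,ss = (D/Vd)·f/(1−f), so D = Cmin,ss·Vd·(1−f)/f.
D = 25 × 20 × (1−f)/f ≈ 25 × 20 × 7.00000 ≈ 3500.00 mg.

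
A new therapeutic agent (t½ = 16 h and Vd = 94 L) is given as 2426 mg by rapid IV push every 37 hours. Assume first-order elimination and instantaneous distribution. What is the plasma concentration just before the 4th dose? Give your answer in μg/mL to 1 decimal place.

f = (1/2)^(τ/t½) = (1/2)^(37/16) ≈ 0.2013.
C₀ = D/Vd = 2426/94 ≈ 25.809 μg/mL.
Before the 4th dose, 3 doses have been given. Superposition: Cmin = C₀·(f + f² + … + f^3).
≈ 25.809 × (0.2013 + 0.0405 + 0.0082) ≈ 25.809 × 0.2500 ≈ 6.452 μg/mL.

6.5 μg/mL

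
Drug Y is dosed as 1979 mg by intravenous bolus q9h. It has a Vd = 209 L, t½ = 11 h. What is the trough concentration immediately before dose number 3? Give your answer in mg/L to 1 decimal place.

8.4 mg/L

f = (1/2)^(τ/t½) = (1/2)^(9/11) ≈ 0.5672.
C₀ = D/Vd = 1979/209 ≈ 9.469 mg/L.
Before the 3rd dose, 2 doses have been given. Superposition: Cmin = C₀·(f + f²).
≈ 9.469 × (0.5672 + 0.3217) ≈ 9.469 × 0.8889 ≈ 8.417 mg/L.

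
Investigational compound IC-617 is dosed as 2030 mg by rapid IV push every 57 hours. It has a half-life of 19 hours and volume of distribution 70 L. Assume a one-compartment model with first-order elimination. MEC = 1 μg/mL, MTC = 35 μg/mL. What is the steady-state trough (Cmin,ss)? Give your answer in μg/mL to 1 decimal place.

τ = 57 h = 3 half-lives, so f = (1/2)^3 = 0.125.
At steady state, R = 1/(1 − 0.125) = 8/7.
Single-dose peak C₀ = D/Vd = 2030/70 = 29 μg/mL.
Steady-state peak Cmax,ss = C₀·R = 29 × 8/7 ≈ 33.143 μg/mL.
Steady-state trough Cmin,ss = Cmax,ss·f ≈ 33.143 × 0.125 ≈ 4.143 μg/mL.
Trough 4.1 μg/mL vs MEC 1 μg/mL: adequate.

4.1 μg/mL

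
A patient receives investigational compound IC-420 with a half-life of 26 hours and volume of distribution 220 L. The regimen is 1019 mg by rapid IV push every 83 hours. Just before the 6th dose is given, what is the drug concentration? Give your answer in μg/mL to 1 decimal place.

0.6 μg/mL

f = (1/2)^(τ/t½) = (1/2)^(83/26) ≈ 0.1094.
C₀ = D/Vd = 1019/220 ≈ 4.632 μg/mL.
Before the 6th dose, 5 doses have been given. Superposition: Cmin = C₀·(f + f² + … + f^5).
≈ 4.632 × (0.1094 + 0.0120 + 0.0013 + 0.0001 + 0.0000) ≈ 4.632 × 0.1228 ≈ 0.569 μg/mL.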